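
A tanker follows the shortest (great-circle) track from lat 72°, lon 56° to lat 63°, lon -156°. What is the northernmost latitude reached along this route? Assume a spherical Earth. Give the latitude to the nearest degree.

≈ 84°

The great circle lies in the plane with unit normal n̂ = (p₁ × p₂)/|p₁ × p₂|.
Here n̂_z ≈ +0.109; the vertex latitude is φ_max = arccos|n̂_z| ≈ 83.8°.
Check via Clairaut: cos φ_max = |cos φ₁| · sin C = cos(72.0°)·sin(20.6°) ≈ 0.109, again giving ≈ 83.8°.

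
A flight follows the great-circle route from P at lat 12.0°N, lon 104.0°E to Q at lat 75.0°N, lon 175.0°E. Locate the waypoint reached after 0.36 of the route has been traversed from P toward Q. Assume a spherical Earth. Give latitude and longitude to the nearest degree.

From cos δ = sin φ₁ sin φ₂ + cos φ₁ cos φ₂ cos Δλ, the central angle is δ ≈ 1.284 rad (73.5°).
Interpolate at f = 0.36 with slerp weights a = sin((1−f)δ)/sin δ ≈ 0.763, b = sin(fδ)/sin δ ≈ 0.465.
p = a·p₁ + b·p₂ ≈ (-0.301, 0.735, 0.608); φ = arcsin(p_z) ≈ 37.43°, λ = atan2(p_y, p_x) ≈ 112.24°.

≈ lat 37°N, lon 112°E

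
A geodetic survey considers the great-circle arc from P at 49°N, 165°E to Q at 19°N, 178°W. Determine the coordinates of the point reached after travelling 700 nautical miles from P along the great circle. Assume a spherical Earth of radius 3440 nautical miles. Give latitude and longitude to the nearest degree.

Convert each endpoint to a unit vector on the sphere (x = cos φ cos λ, y = cos φ sin λ, z = sin φ).
The central angle between the endpoints is δ = arccos(p₁·p₂) ≈ 0.575 rad (33.0°). The total great-circle distance is δ·R ≈ 0.575 × 3440 ≈ 1980 nmi, so the target fraction is f = 700/1980 ≈ 0.354.
Interpolate at f ≈ 0.354 with slerp weights a = sin((1−f)δ)/sin δ ≈ 0.668, b = sin(fδ)/sin δ ≈ 0.371.
p = a·p₁ + b·p₂ ≈ (-0.774, 0.101, 0.625); φ = arcsin(p_z) ≈ 38.68°, λ = atan2(p_y, p_x) ≈ 172.56°.

≈ 39°N, 173°E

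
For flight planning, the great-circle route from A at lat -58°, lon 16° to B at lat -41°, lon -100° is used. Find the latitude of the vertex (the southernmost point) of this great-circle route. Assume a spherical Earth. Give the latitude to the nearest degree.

≈ -67°

The great circle lies in the plane with unit normal n̂ = (p₁ × p₂)/|p₁ × p₂|.
Here n̂_z ≈ -0.389; the vertex latitude is φ_max = arccos|n̂_z| ≈ 67.1°.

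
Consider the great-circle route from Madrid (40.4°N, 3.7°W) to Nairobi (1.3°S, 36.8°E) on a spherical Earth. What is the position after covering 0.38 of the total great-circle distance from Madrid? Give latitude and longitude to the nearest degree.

From cos δ = sin φ₁ sin φ₂ + cos φ₁ cos φ₂ cos Δλ, the central angle is δ ≈ 0.971 rad (55.7°).
Interpolate at f = 0.38 with slerp weights a = sin((1−f)δ)/sin δ ≈ 0.686, b = sin(fδ)/sin δ ≈ 0.437.
p = a·p₁ + b·p₂ ≈ (0.871, 0.228, 0.435); φ = arcsin(p_z) ≈ 25.77°, λ = atan2(p_y, p_x) ≈ 14.66°.

≈ 26°N, 15°E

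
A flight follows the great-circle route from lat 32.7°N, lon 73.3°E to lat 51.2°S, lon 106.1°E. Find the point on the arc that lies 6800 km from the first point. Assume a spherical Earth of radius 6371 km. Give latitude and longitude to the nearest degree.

≈ lat 26°S, lon 93°E

Convert each endpoint to a unit vector on the sphere (x = cos φ cos λ, y = cos φ sin λ, z = sin φ).
The central angle between the endpoints is δ = arccos(p₁·p₂) ≈ 1.549 rad (88.7°). The total great-circle distance is δ·R ≈ 1.549 × 6371 ≈ 9866 km, so the target fraction is f = 6800/9866 ≈ 0.689.
Interpolate at f ≈ 0.689 with slerp weights a = sin((1−f)δ)/sin δ ≈ 0.463, b = sin(fδ)/sin δ ≈ 0.876.
p = a·p₁ + b·p₂ ≈ (-0.040, 0.901, -0.433); φ = arcsin(p_z) ≈ -25.64°, λ = atan2(p_y, p_x) ≈ 92.56°.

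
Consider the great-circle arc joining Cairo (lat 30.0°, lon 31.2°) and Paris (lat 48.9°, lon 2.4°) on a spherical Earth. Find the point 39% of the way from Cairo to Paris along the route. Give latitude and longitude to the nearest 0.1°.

Write both endpoints as unit vectors p₁, p₂ with components (cos φ cos λ, cos φ sin λ, sin φ).
The central angle between the endpoints is δ = arccos(p₁·p₂) ≈ 0.504 rad (28.9°).
Interpolate at f = 0.39 with slerp weights a = sin((1−f)δ)/sin δ ≈ 0.627, b = sin(fδ)/sin δ ≈ 0.404.
p = a·p₁ + b·p₂ ≈ (0.730, 0.292, 0.618); φ = arcsin(p_z) ≈ 38.17°, λ = atan2(p_y, p_x) ≈ 21.82°.

≈ lat 38.2°, lon 21.8°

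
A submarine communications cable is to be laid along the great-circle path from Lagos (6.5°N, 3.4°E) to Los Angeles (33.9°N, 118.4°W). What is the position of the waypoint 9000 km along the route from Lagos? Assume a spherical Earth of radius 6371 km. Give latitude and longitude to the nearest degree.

From cos δ = sin φ₁ sin φ₂ + cos φ₁ cos φ₂ cos Δλ, the central angle is δ ≈ 1.951 rad (111.8°). The total great-circle distance is δ·R ≈ 1.951 × 6371 ≈ 12432 km, so the target fraction is f = 9000/12432 ≈ 0.724.
Interpolate at f ≈ 0.724 with slerp weights a = sin((1−f)δ)/sin δ ≈ 0.553, b = sin(fδ)/sin δ ≈ 1.064.
p = a·p₁ + b·p₂ ≈ (0.128, -0.744, 0.656); φ = arcsin(p_z) ≈ 40.98°, λ = atan2(p_y, p_x) ≈ -80.23°.

≈ 41°N, 80°W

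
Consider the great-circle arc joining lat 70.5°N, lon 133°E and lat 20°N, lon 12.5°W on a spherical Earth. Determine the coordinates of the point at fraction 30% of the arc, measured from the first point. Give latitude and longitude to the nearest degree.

≈ lat 76°N, lon 31°E

Convert each endpoint to a unit vector on the sphere (x = cos φ cos λ, y = cos φ sin λ, z = sin φ).
The central angle between the endpoints is δ = arccos(p₁·p₂) ≈ 1.507 rad (86.3°).
Interpolate at f = 0.30 with slerp weights a = sin((1−f)δ)/sin δ ≈ 0.872, b = sin(fδ)/sin δ ≈ 0.438.
p = a·p₁ + b·p₂ ≈ (0.203, 0.124, 0.971); φ = arcsin(p_z) ≈ 76.24°, λ = atan2(p_y, p_x) ≈ 31.35°.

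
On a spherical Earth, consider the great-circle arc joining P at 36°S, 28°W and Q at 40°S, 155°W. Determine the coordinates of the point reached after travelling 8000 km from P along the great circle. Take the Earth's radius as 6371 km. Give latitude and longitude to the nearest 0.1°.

From cos δ = sin φ₁ sin φ₂ + cos φ₁ cos φ₂ cos Δλ, the central angle is δ ≈ 1.566 rad (89.7°). The total great-circle distance is δ·R ≈ 1.566 × 6371 ≈ 9977 km, so the target fraction is f = 8000/9977 ≈ 0.802.
Interpolate at f ≈ 0.802 with slerp weights a = sin((1−f)δ)/sin δ ≈ 0.305, b = sin(fδ)/sin δ ≈ 0.951.
p = a·p₁ + b·p₂ ≈ (-0.442, -0.424, -0.791); φ = arcsin(p_z) ≈ -52.24°, λ = atan2(p_y, p_x) ≈ -136.21°.

≈ 52.2°S, 136.2°W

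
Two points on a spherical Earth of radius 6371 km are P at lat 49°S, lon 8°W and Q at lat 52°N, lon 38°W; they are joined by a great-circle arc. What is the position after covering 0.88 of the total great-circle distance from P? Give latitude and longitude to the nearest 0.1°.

From cos δ = sin φ₁ sin φ₂ + cos φ₁ cos φ₂ cos Δλ, the central angle is δ ≈ 1.818 rad (104.2°).
Interpolate at f = 0.88 with slerp weights a = sin((1−f)δ)/sin δ ≈ 0.223, b = sin(fδ)/sin δ ≈ 1.031.
p = a·p₁ + b·p₂ ≈ (0.645, -0.411, 0.644); φ = arcsin(p_z) ≈ 40.08°, λ = atan2(p_y, p_x) ≈ -32.51°.

≈ lat 40.1°N, lon 32.5°W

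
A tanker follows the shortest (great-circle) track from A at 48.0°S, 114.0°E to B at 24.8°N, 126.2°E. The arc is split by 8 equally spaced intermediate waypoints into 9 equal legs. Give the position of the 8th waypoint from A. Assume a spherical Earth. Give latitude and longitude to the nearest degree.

≈ 17°N, 125°E

The haversine formula gives a central angle δ ≈ 1.285 rad (73.6°) between the endpoints.
Interpolate at f = 8/9 with slerp weights a = sin((1−f)δ)/sin δ ≈ 0.148, b = sin(fδ)/sin δ ≈ 0.948.
p = a·p₁ + b·p₂ ≈ (-0.549, 0.785, 0.287); φ = arcsin(p_z) ≈ 16.70°, λ = atan2(p_y, p_x) ≈ 124.95°.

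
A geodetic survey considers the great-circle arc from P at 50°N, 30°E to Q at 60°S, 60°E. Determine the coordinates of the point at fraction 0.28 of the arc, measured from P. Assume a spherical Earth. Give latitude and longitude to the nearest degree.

≈ 19°N, 39°E

Write both endpoints as unit vectors p₁, p₂ with components (cos φ cos λ, cos φ sin λ, sin φ).
The central angle between the endpoints is δ = arccos(p₁·p₂) ≈ 1.966 rad (112.6°).
Interpolate at f = 0.28 with slerp weights a = sin((1−f)δ)/sin δ ≈ 1.071, b = sin(fδ)/sin δ ≈ 0.567.
p = a·p₁ + b·p₂ ≈ (0.738, 0.590, 0.329); φ = arcsin(p_z) ≈ 19.22°, λ = atan2(p_y, p_x) ≈ 38.63°.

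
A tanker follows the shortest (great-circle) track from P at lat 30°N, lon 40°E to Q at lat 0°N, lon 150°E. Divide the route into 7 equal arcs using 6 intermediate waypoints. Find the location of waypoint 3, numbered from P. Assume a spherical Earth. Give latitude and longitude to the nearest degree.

≈ lat 27°N, lon 93°E

Write both endpoints as unit vectors p₁, p₂ with components (cos φ cos λ, cos φ sin λ, sin φ).
The central angle between the endpoints is δ = arccos(p₁·p₂) ≈ 1.872 rad (107.2°).
Interpolate at f = 3/7 with slerp weights a = sin((1−f)δ)/sin δ ≈ 0.918, b = sin(fδ)/sin δ ≈ 0.753.
p = a·p₁ + b·p₂ ≈ (-0.043, 0.887, 0.459); φ = arcsin(p_z) ≈ 27.33°, λ = atan2(p_y, p_x) ≈ 92.75°.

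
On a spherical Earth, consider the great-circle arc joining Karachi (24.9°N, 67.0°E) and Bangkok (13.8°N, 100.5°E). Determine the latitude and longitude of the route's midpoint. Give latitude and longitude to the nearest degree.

From cos δ = sin φ₁ sin φ₂ + cos φ₁ cos φ₂ cos Δλ, the central angle is δ ≈ 0.583 rad (33.4°).
Interpolate at f = 1/2 with slerp weights a = sin((1−f)δ)/sin δ ≈ 0.522, b = sin(fδ)/sin δ ≈ 0.522.
p = a·p₁ + b·p₂ ≈ (0.093, 0.934, 0.344); φ = arcsin(p_z) ≈ 20.14°, λ = atan2(p_y, p_x) ≈ 84.34°.

≈ 20°N, 84°E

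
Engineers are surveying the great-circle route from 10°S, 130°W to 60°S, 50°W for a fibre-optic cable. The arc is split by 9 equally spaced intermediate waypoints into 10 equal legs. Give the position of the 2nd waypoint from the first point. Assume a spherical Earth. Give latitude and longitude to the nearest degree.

≈ 23°S, 122°W

Convert each endpoint to a unit vector on the sphere (x = cos φ cos λ, y = cos φ sin λ, z = sin φ).
The central angle between the endpoints is δ = arccos(p₁·p₂) ≈ 1.333 rad (76.4°).
Interpolate at f = 2/10 with slerp weights a = sin((1−f)δ)/sin δ ≈ 0.901, b = sin(fδ)/sin δ ≈ 0.271.
p = a·p₁ + b·p₂ ≈ (-0.483, -0.783, -0.391); φ = arcsin(p_z) ≈ -23.03°, λ = atan2(p_y, p_x) ≈ -121.66°.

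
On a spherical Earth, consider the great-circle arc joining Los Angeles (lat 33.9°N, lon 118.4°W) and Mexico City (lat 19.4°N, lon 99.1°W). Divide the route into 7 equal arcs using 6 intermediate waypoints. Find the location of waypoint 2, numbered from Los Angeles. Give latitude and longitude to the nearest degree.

≈ lat 30°N, lon 112°W

Convert each endpoint to a unit vector on the sphere (x = cos φ cos λ, y = cos φ sin λ, z = sin φ).
The central angle between the endpoints is δ = arccos(p₁·p₂) ≈ 0.392 rad (22.5°).
Interpolate at f = 2/7 with slerp weights a = sin((1−f)δ)/sin δ ≈ 0.723, b = sin(fδ)/sin δ ≈ 0.293.
p = a·p₁ + b·p₂ ≈ (-0.329, -0.801, 0.501); φ = arcsin(p_z) ≈ 30.04°, λ = atan2(p_y, p_x) ≈ -112.35°.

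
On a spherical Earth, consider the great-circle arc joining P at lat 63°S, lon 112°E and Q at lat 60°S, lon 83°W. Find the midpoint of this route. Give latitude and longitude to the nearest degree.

The haversine formula gives a central angle δ ≈ 0.986 rad (56.5°) between the endpoints.
Interpolate at f = 1/2 with slerp weights a = sin((1−f)δ)/sin δ ≈ 0.568, b = sin(fδ)/sin δ ≈ 0.568.
p = a·p₁ + b·p₂ ≈ (-0.062, -0.043, -0.997); φ = arcsin(p_z) ≈ -85.68°, λ = atan2(p_y, p_x) ≈ -145.38°.

≈ lat 86°S, lon 145°W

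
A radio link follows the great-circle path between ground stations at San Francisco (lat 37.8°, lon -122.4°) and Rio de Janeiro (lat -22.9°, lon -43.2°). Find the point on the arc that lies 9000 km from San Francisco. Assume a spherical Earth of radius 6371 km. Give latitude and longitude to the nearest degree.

From cos δ = sin φ₁ sin φ₂ + cos φ₁ cos φ₂ cos Δλ, the central angle is δ ≈ 1.673 rad (95.9°). The total great-circle distance is δ·R ≈ 1.673 × 6371 ≈ 10659 km, so the target fraction is f = 9000/10659 ≈ 0.844.
Interpolate at f ≈ 0.844 with slerp weights a = sin((1−f)δ)/sin δ ≈ 0.259, b = sin(fδ)/sin δ ≈ 0.993.
p = a·p₁ + b·p₂ ≈ (0.557, -0.799, -0.228); φ = arcsin(p_z) ≈ -13.16°, λ = atan2(p_y, p_x) ≈ -55.11°.

≈ lat -13°, lon -55°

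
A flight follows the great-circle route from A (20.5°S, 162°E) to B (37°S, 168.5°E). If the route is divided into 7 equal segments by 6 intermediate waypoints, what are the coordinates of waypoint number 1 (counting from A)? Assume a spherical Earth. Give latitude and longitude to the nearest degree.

≈ (23°S, 163°E)

Convert each endpoint to a unit vector on the sphere (x = cos φ cos λ, y = cos φ sin λ, z = sin φ).
The central angle between the endpoints is δ = arccos(p₁·p₂) ≈ 0.304 rad (17.4°).
Interpolate at f = 1/7 with slerp weights a = sin((1−f)δ)/sin δ ≈ 0.861, b = sin(fδ)/sin δ ≈ 0.145.
p = a·p₁ + b·p₂ ≈ (-0.880, 0.272, -0.389); φ = arcsin(p_z) ≈ -22.87°, λ = atan2(p_y, p_x) ≈ 162.82°.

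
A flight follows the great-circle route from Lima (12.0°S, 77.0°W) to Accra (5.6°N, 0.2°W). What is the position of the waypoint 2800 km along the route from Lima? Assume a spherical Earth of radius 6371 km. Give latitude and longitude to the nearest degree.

≈ 7°S, 52°W

Write both endpoints as unit vectors p₁, p₂ with components (cos φ cos λ, cos φ sin λ, sin φ).
The central angle between the endpoints is δ = arccos(p₁·p₂) ≈ 1.367 rad (78.3°). The total great-circle distance is δ·R ≈ 1.367 × 6371 ≈ 8712 km, so the target fraction is f = 2800/8712 ≈ 0.321.
Interpolate at f ≈ 0.321 with slerp weights a = sin((1−f)δ)/sin δ ≈ 0.817, b = sin(fδ)/sin δ ≈ 0.434.
p = a·p₁ + b·p₂ ≈ (0.612, -0.780, -0.128); φ = arcsin(p_z) ≈ -7.33°, λ = atan2(p_y, p_x) ≈ -51.89°.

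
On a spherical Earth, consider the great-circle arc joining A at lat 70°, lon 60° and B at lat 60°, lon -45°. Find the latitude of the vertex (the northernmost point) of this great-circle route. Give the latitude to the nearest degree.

The great circle lies in the plane with unit normal n̂ = (p₁ × p₂)/|p₁ × p₂|.
Here n̂_z ≈ -0.259; the vertex latitude is φ_max = arccos|n̂_z| ≈ 75.0°.
Check via Clairaut: cos φ_max = |cos φ₁| · sin C = cos(70.0°)·sin(49.1°) ≈ 0.259, again giving ≈ 75.0°.

≈ 75°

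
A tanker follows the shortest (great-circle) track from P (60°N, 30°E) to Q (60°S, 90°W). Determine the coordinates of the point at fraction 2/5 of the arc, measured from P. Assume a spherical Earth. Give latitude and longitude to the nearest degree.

From cos δ = sin φ₁ sin φ₂ + cos φ₁ cos φ₂ cos Δλ, the central angle is δ ≈ 2.636 rad (151.0°).
Interpolate at f = 2/5 with slerp weights a = sin((1−f)δ)/sin δ ≈ 2.065, b = sin(fδ)/sin δ ≈ 1.796.
p = a·p₁ + b·p₂ ≈ (0.894, -0.382, 0.233); φ = arcsin(p_z) ≈ 13.48°, λ = atan2(p_y, p_x) ≈ -23.12°.

≈ (13°N, 23°W)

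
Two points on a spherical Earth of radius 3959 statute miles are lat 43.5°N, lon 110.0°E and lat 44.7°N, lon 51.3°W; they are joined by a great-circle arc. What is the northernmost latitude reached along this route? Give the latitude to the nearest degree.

The great circle lies in the plane with unit normal n̂ = (p₁ × p₂)/|p₁ × p₂|.
Here n̂_z ≈ -0.165; the vertex latitude is φ_max = arccos|n̂_z| ≈ 80.5°.
Check via Clairaut: cos φ_max = |cos φ₁| · sin C = cos(43.5°)·sin(13.2°) ≈ 0.165, again giving ≈ 80.5°.

≈ 80°N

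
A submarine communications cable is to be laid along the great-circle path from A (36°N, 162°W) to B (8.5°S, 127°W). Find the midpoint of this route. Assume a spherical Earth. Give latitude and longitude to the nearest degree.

≈ (14°N, 143°W)

Convert each endpoint to a unit vector on the sphere (x = cos φ cos λ, y = cos φ sin λ, z = sin φ).
The central angle between the endpoints is δ = arccos(p₁·p₂) ≈ 0.966 rad (55.4°).
Interpolate at f = 1/2 with slerp weights a = sin((1−f)δ)/sin δ ≈ 0.565, b = sin(fδ)/sin δ ≈ 0.565.
p = a·p₁ + b·p₂ ≈ (-0.770, -0.587, 0.248); φ = arcsin(p_z) ≈ 14.38°, λ = atan2(p_y, p_x) ≈ -142.69°.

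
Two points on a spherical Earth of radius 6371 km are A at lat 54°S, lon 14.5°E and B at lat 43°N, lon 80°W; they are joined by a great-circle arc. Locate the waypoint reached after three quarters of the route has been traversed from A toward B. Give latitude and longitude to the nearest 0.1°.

≈ lat 18.5°N, lon 56.6°W

Convert each endpoint to a unit vector on the sphere (x = cos φ cos λ, y = cos φ sin λ, z = sin φ).
The central angle between the endpoints is δ = arccos(p₁·p₂) ≈ 2.196 rad (125.8°).
Interpolate at f = 3/4 with slerp weights a = sin((1−f)δ)/sin δ ≈ 0.644, b = sin(fδ)/sin δ ≈ 1.230.
p = a·p₁ + b·p₂ ≈ (0.523, -0.791, 0.318); φ = arcsin(p_z) ≈ 18.54°, λ = atan2(p_y, p_x) ≈ -56.55°.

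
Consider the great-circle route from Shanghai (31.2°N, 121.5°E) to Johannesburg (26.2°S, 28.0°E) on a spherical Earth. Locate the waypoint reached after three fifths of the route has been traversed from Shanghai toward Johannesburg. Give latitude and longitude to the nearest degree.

≈ (3°S, 65°E)

Write both endpoints as unit vectors p₁, p₂ with components (cos φ cos λ, cos φ sin λ, sin φ).
The central angle between the endpoints is δ = arccos(p₁·p₂) ≈ 1.850 rad (106.0°).
Interpolate at f = 3/5 with slerp weights a = sin((1−f)δ)/sin δ ≈ 0.701, b = sin(fδ)/sin δ ≈ 0.932.
p = a·p₁ + b·p₂ ≈ (0.425, 0.904, -0.048); φ = arcsin(p_z) ≈ -2.75°, λ = atan2(p_y, p_x) ≈ 64.84°.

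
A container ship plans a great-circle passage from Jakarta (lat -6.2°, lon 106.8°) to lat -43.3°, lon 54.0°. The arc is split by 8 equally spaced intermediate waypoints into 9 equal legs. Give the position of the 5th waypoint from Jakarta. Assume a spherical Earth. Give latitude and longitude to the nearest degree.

From cos δ = sin φ₁ sin φ₂ + cos φ₁ cos φ₂ cos Δλ, the central angle is δ ≈ 1.034 rad (59.2°).
Interpolate at f = 5/9 with slerp weights a = sin((1−f)δ)/sin δ ≈ 0.516, b = sin(fδ)/sin δ ≈ 0.632.
p = a·p₁ + b·p₂ ≈ (0.122, 0.863, -0.489); φ = arcsin(p_z) ≈ -29.30°, λ = atan2(p_y, p_x) ≈ 81.95°.

≈ lat -29°, lon 82°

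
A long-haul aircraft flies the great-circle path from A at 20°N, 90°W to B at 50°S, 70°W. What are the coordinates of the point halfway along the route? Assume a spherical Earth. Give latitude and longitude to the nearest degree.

The haversine formula gives a central angle δ ≈ 1.260 rad (72.2°) between the endpoints.
Interpolate at f = 1/2 with slerp weights a = sin((1−f)δ)/sin δ ≈ 0.619, b = sin(fδ)/sin δ ≈ 0.619.
p = a·p₁ + b·p₂ ≈ (0.136, -0.955, -0.262); φ = arcsin(p_z) ≈ -15.21°, λ = atan2(p_y, p_x) ≈ -81.89°.

≈ 15°S, 82°W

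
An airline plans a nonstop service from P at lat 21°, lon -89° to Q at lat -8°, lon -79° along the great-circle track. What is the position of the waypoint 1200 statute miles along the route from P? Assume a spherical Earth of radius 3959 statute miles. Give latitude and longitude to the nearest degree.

Convert each endpoint to a unit vector on the sphere (x = cos φ cos λ, y = cos φ sin λ, z = sin φ).
The central angle between the endpoints is δ = arccos(p₁·p₂) ≈ 0.534 rad (30.6°). The total great-circle distance is δ·R ≈ 0.534 × 3959 ≈ 2116 mi, so the target fraction is f = 1200/2116 ≈ 0.567.
Interpolate at f ≈ 0.567 with slerp weights a = sin((1−f)δ)/sin δ ≈ 0.450, b = sin(fδ)/sin δ ≈ 0.586.
p = a·p₁ + b·p₂ ≈ (0.118, -0.990, 0.080); φ = arcsin(p_z) ≈ 4.57°, λ = atan2(p_y, p_x) ≈ -83.20°.

≈ lat 5°, lon -83°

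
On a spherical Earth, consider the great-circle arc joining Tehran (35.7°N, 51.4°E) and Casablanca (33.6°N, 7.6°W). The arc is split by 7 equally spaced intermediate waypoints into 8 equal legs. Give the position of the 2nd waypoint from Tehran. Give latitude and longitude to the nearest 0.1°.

≈ 38.0°N, 36.7°E

From cos δ = sin φ₁ sin φ₂ + cos φ₁ cos φ₂ cos Δλ, the central angle is δ ≈ 0.835 rad (47.8°).
Interpolate at f = 2/8 with slerp weights a = sin((1−f)δ)/sin δ ≈ 0.791, b = sin(fδ)/sin δ ≈ 0.280.
p = a·p₁ + b·p₂ ≈ (0.631, 0.471, 0.616); φ = arcsin(p_z) ≈ 38.03°, λ = atan2(p_y, p_x) ≈ 36.72°.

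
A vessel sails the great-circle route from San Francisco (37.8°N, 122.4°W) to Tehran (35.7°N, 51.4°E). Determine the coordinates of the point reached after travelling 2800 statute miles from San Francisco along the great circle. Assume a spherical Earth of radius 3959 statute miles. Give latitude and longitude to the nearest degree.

≈ 78°N, 106°W

Write both endpoints as unit vectors p₁, p₂ with components (cos φ cos λ, cos φ sin λ, sin φ).
The central angle between the endpoints is δ = arccos(p₁·p₂) ≈ 1.855 rad (106.3°). The total great-circle distance is δ·R ≈ 1.855 × 3959 ≈ 7343 mi, so the target fraction is f = 2800/7343 ≈ 0.381.
Interpolate at f ≈ 0.381 with slerp weights a = sin((1−f)δ)/sin δ ≈ 0.950, b = sin(fδ)/sin δ ≈ 0.677.
p = a·p₁ + b·p₂ ≈ (-0.059, -0.204, 0.977); φ = arcsin(p_z) ≈ 77.73°, λ = atan2(p_y, p_x) ≈ -106.18°.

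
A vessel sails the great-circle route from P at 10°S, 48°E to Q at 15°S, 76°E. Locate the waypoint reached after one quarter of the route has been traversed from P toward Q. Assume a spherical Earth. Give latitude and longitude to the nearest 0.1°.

≈ 11.5°S, 54.9°E

The haversine formula gives a central angle δ ≈ 0.485 rad (27.8°) between the endpoints.
Interpolate at f = 1/4 with slerp weights a = sin((1−f)δ)/sin δ ≈ 0.763, b = sin(fδ)/sin δ ≈ 0.259.
p = a·p₁ + b·p₂ ≈ (0.563, 0.802, -0.200); φ = arcsin(p_z) ≈ -11.52°, λ = atan2(p_y, p_x) ≈ 54.90°.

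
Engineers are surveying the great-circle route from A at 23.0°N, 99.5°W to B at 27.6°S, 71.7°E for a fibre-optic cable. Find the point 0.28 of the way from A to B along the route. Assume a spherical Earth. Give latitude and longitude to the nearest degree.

From cos δ = sin φ₁ sin φ₂ + cos φ₁ cos φ₂ cos Δλ, the central angle is δ ≈ 2.981 rad (170.8°).
Interpolate at f = 0.28 with slerp weights a = sin((1−f)δ)/sin δ ≈ 5.254, b = sin(fδ)/sin δ ≈ 4.643.
p = a·p₁ + b·p₂ ≈ (0.494, -0.864, -0.098); φ = arcsin(p_z) ≈ -5.61°, λ = atan2(p_y, p_x) ≈ -60.27°.

≈ 6°S, 60°W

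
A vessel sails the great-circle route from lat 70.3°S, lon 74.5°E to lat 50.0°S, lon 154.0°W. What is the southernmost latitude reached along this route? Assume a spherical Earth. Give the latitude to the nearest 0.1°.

≈ 78.5°S

The great circle lies in the plane with unit normal n̂ = (p₁ × p₂)/|p₁ × p₂|.
Here n̂_z ≈ +0.199; the vertex latitude is φ_max = arccos|n̂_z| ≈ 78.5°.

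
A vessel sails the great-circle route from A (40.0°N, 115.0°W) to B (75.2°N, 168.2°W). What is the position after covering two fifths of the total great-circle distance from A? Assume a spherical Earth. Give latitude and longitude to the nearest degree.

The haversine formula gives a central angle δ ≈ 0.740 rad (42.4°) between the endpoints.
Interpolate at f = 2/5 with slerp weights a = sin((1−f)δ)/sin δ ≈ 0.637, b = sin(fδ)/sin δ ≈ 0.433.
p = a·p₁ + b·p₂ ≈ (-0.314, -0.465, 0.828); φ = arcsin(p_z) ≈ 55.86°, λ = atan2(p_y, p_x) ≈ -124.07°.

≈ (56°N, 124°W)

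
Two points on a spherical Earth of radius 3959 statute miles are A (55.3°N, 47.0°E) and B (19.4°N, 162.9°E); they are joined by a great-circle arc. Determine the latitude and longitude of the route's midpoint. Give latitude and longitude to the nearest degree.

≈ (53°N, 126°E)

Convert each endpoint to a unit vector on the sphere (x = cos φ cos λ, y = cos φ sin λ, z = sin φ).
The central angle between the endpoints is δ = arccos(p₁·p₂) ≈ 1.532 rad (87.8°).
Interpolate at f = 1/2 with slerp weights a = sin((1−f)δ)/sin δ ≈ 0.694, b = sin(fδ)/sin δ ≈ 0.694.
p = a·p₁ + b·p₂ ≈ (-0.356, 0.481, 0.801); φ = arcsin(p_z) ≈ 53.22°, λ = atan2(p_y, p_x) ≈ 126.50°.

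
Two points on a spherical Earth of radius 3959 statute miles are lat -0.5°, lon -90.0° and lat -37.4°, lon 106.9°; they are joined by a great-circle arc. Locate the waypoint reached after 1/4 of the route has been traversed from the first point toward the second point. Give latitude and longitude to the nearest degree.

≈ lat -33°, lon -104°

From cos δ = sin φ₁ sin φ₂ + cos φ₁ cos φ₂ cos Δλ, the central angle is δ ≈ 2.426 rad (139.0°).
Interpolate at f = 1/4 with slerp weights a = sin((1−f)δ)/sin δ ≈ 1.477, b = sin(fδ)/sin δ ≈ 0.869.
p = a·p₁ + b·p₂ ≈ (-0.201, -0.817, -0.541); φ = arcsin(p_z) ≈ -32.73°, λ = atan2(p_y, p_x) ≈ -103.80°.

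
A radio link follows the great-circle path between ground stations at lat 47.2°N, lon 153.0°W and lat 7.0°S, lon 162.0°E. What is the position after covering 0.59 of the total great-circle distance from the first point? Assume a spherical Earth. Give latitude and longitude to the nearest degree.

≈ lat 16°N, lon 177°E

Write both endpoints as unit vectors p₁, p₂ with components (cos φ cos λ, cos φ sin λ, sin φ).
The central angle between the endpoints is δ = arccos(p₁·p₂) ≈ 1.173 rad (67.2°).
Interpolate at f = 0.59 with slerp weights a = sin((1−f)δ)/sin δ ≈ 0.502, b = sin(fδ)/sin δ ≈ 0.692.
p = a·p₁ + b·p₂ ≈ (-0.957, 0.058, 0.284); φ = arcsin(p_z) ≈ 16.49°, λ = atan2(p_y, p_x) ≈ 176.56°.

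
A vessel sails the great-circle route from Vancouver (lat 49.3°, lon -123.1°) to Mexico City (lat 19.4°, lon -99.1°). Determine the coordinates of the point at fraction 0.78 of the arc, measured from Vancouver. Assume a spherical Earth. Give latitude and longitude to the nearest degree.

Write both endpoints as unit vectors p₁, p₂ with components (cos φ cos λ, cos φ sin λ, sin φ).
The central angle between the endpoints is δ = arccos(p₁·p₂) ≈ 0.620 rad (35.5°).
Interpolate at f = 0.78 with slerp weights a = sin((1−f)δ)/sin δ ≈ 0.234, b = sin(fδ)/sin δ ≈ 0.800.
p = a·p₁ + b·p₂ ≈ (-0.203, -0.873, 0.443); φ = arcsin(p_z) ≈ 26.31°, λ = atan2(p_y, p_x) ≈ -103.07°.

≈ lat 26°, lon -103°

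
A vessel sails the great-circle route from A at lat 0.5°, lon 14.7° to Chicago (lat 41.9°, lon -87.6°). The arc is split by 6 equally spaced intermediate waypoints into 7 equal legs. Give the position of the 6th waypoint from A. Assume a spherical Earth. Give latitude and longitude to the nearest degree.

Write both endpoints as unit vectors p₁, p₂ with components (cos φ cos λ, cos φ sin λ, sin φ).
The central angle between the endpoints is δ = arccos(p₁·p₂) ≈ 1.724 rad (98.8°).
Interpolate at f = 6/7 with slerp weights a = sin((1−f)δ)/sin δ ≈ 0.247, b = sin(fδ)/sin δ ≈ 1.008.
p = a·p₁ + b·p₂ ≈ (0.270, -0.687, 0.675); φ = arcsin(p_z) ≈ 42.45°, λ = atan2(p_y, p_x) ≈ -68.53°.

≈ lat 42°, lon -69°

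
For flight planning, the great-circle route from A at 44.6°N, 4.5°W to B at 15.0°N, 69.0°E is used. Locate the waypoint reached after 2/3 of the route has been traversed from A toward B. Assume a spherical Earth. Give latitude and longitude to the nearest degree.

≈ 29°N, 50°E

The haversine formula gives a central angle δ ≈ 1.184 rad (67.8°) between the endpoints.
Interpolate at f = 2/3 with slerp weights a = sin((1−f)δ)/sin δ ≈ 0.415, b = sin(fδ)/sin δ ≈ 0.767.
p = a·p₁ + b·p₂ ≈ (0.560, 0.668, 0.490); φ = arcsin(p_z) ≈ 29.34°, λ = atan2(p_y, p_x) ≈ 50.02°.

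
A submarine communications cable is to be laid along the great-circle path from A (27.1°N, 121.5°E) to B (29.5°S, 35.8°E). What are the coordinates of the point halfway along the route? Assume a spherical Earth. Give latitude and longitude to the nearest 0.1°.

≈ (1.6°S, 79.2°E)

From cos δ = sin φ₁ sin φ₂ + cos φ₁ cos φ₂ cos Δλ, the central angle is δ ≈ 1.738 rad (99.6°).
Interpolate at f = 1/2 with slerp weights a = sin((1−f)δ)/sin δ ≈ 0.774, b = sin(fδ)/sin δ ≈ 0.774.
p = a·p₁ + b·p₂ ≈ (0.186, 0.982, -0.029); φ = arcsin(p_z) ≈ -1.64°, λ = atan2(p_y, p_x) ≈ 79.25°.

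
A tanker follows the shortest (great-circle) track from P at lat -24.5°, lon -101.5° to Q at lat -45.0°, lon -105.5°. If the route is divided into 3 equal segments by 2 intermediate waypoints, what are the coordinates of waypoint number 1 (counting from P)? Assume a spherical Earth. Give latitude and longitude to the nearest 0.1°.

≈ lat -31.3°, lon -102.6°

The haversine formula gives a central angle δ ≈ 0.362 rad (20.8°) between the endpoints.
Interpolate at f = 1/3 with slerp weights a = sin((1−f)δ)/sin δ ≈ 0.675, b = sin(fδ)/sin δ ≈ 0.340.
p = a·p₁ + b·p₂ ≈ (-0.187, -0.833, -0.520); φ = arcsin(p_z) ≈ -31.35°, λ = atan2(p_y, p_x) ≈ -102.62°.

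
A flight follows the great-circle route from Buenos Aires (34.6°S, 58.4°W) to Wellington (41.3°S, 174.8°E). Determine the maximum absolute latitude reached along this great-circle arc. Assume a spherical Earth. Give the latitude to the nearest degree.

≈ 60°S

The great circle lies in the plane with unit normal n̂ = (p₁ × p₂)/|p₁ × p₂|.
Here n̂_z ≈ -0.495; the vertex latitude is φ_max = arccos|n̂_z| ≈ 60.3°.
Check via Clairaut: cos φ_max = |cos φ₁| · sin C = cos(34.6°)·sin(143.0°) ≈ 0.495, again giving ≈ 60.3°.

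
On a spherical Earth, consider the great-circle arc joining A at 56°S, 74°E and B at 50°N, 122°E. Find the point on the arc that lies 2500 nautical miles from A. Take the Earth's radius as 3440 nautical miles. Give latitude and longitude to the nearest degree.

Write both endpoints as unit vectors p₁, p₂ with components (cos φ cos λ, cos φ sin λ, sin φ).
The central angle between the endpoints is δ = arccos(p₁·p₂) ≈ 1.976 rad (113.2°). The total great-circle distance is δ·R ≈ 1.976 × 3440 ≈ 6799 nmi, so the target fraction is f = 2500/6799 ≈ 0.368.
Interpolate at f ≈ 0.368 with slerp weights a = sin((1−f)δ)/sin δ ≈ 1.033, b = sin(fδ)/sin δ ≈ 0.723.
p = a·p₁ + b·p₂ ≈ (-0.087, 0.949, -0.302); φ = arcsin(p_z) ≈ -17.59°, λ = atan2(p_y, p_x) ≈ 95.24°.

≈ 18°S, 95°E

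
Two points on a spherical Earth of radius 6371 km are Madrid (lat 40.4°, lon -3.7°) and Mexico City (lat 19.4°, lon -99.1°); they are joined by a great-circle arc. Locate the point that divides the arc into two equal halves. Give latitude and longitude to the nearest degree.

≈ lat 40°, lon -58°

The haversine formula gives a central angle δ ≈ 1.423 rad (81.5°) between the endpoints.
Interpolate at f = 1/2 with slerp weights a = sin((1−f)δ)/sin δ ≈ 0.660, b = sin(fδ)/sin δ ≈ 0.660.
p = a·p₁ + b·p₂ ≈ (0.403, -0.647, 0.647); φ = arcsin(p_z) ≈ 40.32°, λ = atan2(p_y, p_x) ≈ -58.08°.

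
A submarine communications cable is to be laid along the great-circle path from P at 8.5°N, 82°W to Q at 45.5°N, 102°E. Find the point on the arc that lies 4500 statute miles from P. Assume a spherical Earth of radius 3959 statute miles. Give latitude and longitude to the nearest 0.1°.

≈ 73.3°N, 93.0°W

The haversine formula gives a central angle δ ≈ 2.197 rad (125.9°) between the endpoints. The total great-circle distance is δ·R ≈ 2.197 × 3959 ≈ 8698 mi, so the target fraction is f = 4500/8698 ≈ 0.517.
Interpolate at f ≈ 0.517 with slerp weights a = sin((1−f)δ)/sin δ ≈ 1.077, b = sin(fδ)/sin δ ≈ 1.120.
p = a·p₁ + b·p₂ ≈ (-0.015, -0.287, 0.958); φ = arcsin(p_z) ≈ 73.30°, λ = atan2(p_y, p_x) ≈ -92.98°.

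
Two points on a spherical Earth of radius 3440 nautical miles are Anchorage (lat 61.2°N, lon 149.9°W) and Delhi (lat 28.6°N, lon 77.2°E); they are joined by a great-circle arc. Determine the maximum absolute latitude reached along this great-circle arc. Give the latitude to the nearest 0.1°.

≈ 71.8°N

The great circle lies in the plane with unit normal n̂ = (p₁ × p₂)/|p₁ × p₂|.
Here n̂_z ≈ -0.313; the vertex latitude is φ_max = arccos|n̂_z| ≈ 71.8°.
Check via Clairaut: cos φ_max = |cos φ₁| · sin C = cos(61.2°)·sin(40.5°) ≈ 0.313, again giving ≈ 71.8°.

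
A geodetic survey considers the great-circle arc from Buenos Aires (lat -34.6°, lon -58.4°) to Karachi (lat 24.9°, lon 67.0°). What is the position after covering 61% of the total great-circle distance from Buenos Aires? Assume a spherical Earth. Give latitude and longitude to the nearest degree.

From cos δ = sin φ₁ sin φ₂ + cos φ₁ cos φ₂ cos Δλ, the central angle is δ ≈ 2.307 rad (132.2°).
Interpolate at f = 0.61 with slerp weights a = sin((1−f)δ)/sin δ ≈ 1.057, b = sin(fδ)/sin δ ≈ 1.332.
p = a·p₁ + b·p₂ ≈ (0.928, 0.371, -0.040); φ = arcsin(p_z) ≈ -2.27°, λ = atan2(p_y, p_x) ≈ 21.78°.

≈ lat -2°, lon 22°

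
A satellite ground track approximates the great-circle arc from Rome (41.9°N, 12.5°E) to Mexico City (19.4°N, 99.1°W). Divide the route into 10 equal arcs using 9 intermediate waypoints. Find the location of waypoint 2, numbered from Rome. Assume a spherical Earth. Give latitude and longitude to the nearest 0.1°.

≈ 48.3°N, 12.1°W

Convert each endpoint to a unit vector on the sphere (x = cos φ cos λ, y = cos φ sin λ, z = sin φ).
The central angle between the endpoints is δ = arccos(p₁·p₂) ≈ 1.607 rad (92.1°).
Interpolate at f = 2/10 with slerp weights a = sin((1−f)δ)/sin δ ≈ 0.960, b = sin(fδ)/sin δ ≈ 0.316.
p = a·p₁ + b·p₂ ≈ (0.651, -0.140, 0.746); φ = arcsin(p_z) ≈ 48.28°, λ = atan2(p_y, p_x) ≈ -12.12°.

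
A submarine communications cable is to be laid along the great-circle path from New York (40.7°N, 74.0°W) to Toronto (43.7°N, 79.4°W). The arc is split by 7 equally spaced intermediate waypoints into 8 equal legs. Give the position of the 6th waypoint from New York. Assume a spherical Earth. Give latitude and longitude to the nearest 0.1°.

≈ 43.0°N, 78.0°W

Convert each endpoint to a unit vector on the sphere (x = cos φ cos λ, y = cos φ sin λ, z = sin φ).
The central angle between the endpoints is δ = arccos(p₁·p₂) ≈ 0.087 rad (5.0°).
Interpolate at f = 6/8 with slerp weights a = sin((1−f)δ)/sin δ ≈ 0.250, b = sin(fδ)/sin δ ≈ 0.750.
p = a·p₁ + b·p₂ ≈ (0.152, -0.716, 0.682); φ = arcsin(p_z) ≈ 42.97°, λ = atan2(p_y, p_x) ≈ -78.00°.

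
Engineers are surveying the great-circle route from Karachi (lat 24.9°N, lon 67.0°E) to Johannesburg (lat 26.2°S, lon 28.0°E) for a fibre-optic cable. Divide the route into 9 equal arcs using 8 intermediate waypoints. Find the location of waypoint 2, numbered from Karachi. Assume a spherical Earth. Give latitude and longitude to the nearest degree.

≈ lat 14°N, lon 58°E

Convert each endpoint to a unit vector on the sphere (x = cos φ cos λ, y = cos φ sin λ, z = sin φ).
The central angle between the endpoints is δ = arccos(p₁·p₂) ≈ 1.108 rad (63.5°).
Interpolate at f = 2/9 with slerp weights a = sin((1−f)δ)/sin δ ≈ 0.848, b = sin(fδ)/sin δ ≈ 0.272.
p = a·p₁ + b·p₂ ≈ (0.516, 0.823, 0.237); φ = arcsin(p_z) ≈ 13.70°, λ = atan2(p_y, p_x) ≈ 57.89°.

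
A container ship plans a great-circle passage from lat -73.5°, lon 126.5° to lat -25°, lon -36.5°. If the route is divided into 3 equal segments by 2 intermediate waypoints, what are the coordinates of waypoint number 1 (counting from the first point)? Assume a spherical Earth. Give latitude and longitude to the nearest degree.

Convert each endpoint to a unit vector on the sphere (x = cos φ cos λ, y = cos φ sin λ, z = sin φ).
The central angle between the endpoints is δ = arccos(p₁·p₂) ≈ 1.411 rad (80.8°).
Interpolate at f = 1/3 with slerp weights a = sin((1−f)δ)/sin δ ≈ 0.818, b = sin(fδ)/sin δ ≈ 0.459.
p = a·p₁ + b·p₂ ≈ (0.196, -0.061, -0.979); φ = arcsin(p_z) ≈ -78.15°, λ = atan2(p_y, p_x) ≈ -17.17°.

≈ lat -78°, lon -17°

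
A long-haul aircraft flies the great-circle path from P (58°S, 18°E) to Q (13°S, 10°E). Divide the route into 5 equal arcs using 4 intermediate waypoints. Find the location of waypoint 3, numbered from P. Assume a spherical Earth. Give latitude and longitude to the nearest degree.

≈ (31°S, 12°E)

Convert each endpoint to a unit vector on the sphere (x = cos φ cos λ, y = cos φ sin λ, z = sin φ).
The central angle between the endpoints is δ = arccos(p₁·p₂) ≈ 0.792 rad (45.4°).
Interpolate at f = 3/5 with slerp weights a = sin((1−f)δ)/sin δ ≈ 0.438, b = sin(fδ)/sin δ ≈ 0.643.
p = a·p₁ + b·p₂ ≈ (0.837, 0.180, -0.516); φ = arcsin(p_z) ≈ -31.05°, λ = atan2(p_y, p_x) ≈ 12.16°.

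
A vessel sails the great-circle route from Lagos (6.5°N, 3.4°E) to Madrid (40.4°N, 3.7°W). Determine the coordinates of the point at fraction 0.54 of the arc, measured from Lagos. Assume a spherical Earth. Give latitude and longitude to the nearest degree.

Convert each endpoint to a unit vector on the sphere (x = cos φ cos λ, y = cos φ sin λ, z = sin φ).
The central angle between the endpoints is δ = arccos(p₁·p₂) ≈ 0.602 rad (34.5°).
Interpolate at f = 0.54 with slerp weights a = sin((1−f)δ)/sin δ ≈ 0.483, b = sin(fδ)/sin δ ≈ 0.564.
p = a·p₁ + b·p₂ ≈ (0.907, 0.001, 0.420); φ = arcsin(p_z) ≈ 24.85°, λ = atan2(p_y, p_x) ≈ 0.05°.

≈ (25°N, 0°E)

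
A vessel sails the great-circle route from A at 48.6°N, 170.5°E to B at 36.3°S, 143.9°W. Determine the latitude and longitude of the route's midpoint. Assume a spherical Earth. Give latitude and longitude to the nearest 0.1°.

≈ 6.7°N, 164.3°W

Write both endpoints as unit vectors p₁, p₂ with components (cos φ cos λ, cos φ sin λ, sin φ).
The central angle between the endpoints is δ = arccos(p₁·p₂) ≈ 1.642 rad (94.1°).
Interpolate at f = 1/2 with slerp weights a = sin((1−f)δ)/sin δ ≈ 0.734, b = sin(fδ)/sin δ ≈ 0.734.
p = a·p₁ + b·p₂ ≈ (-0.956, -0.268, 0.116); φ = arcsin(p_z) ≈ 6.66°, λ = atan2(p_y, p_x) ≈ -164.33°.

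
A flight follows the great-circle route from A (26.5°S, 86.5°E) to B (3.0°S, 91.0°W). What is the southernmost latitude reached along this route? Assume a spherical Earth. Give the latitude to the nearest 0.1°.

The great circle lies in the plane with unit normal n̂ = (p₁ × p₂)/|p₁ × p₂|.
Here n̂_z ≈ -0.079; the vertex latitude is φ_max = arccos|n̂_z| ≈ 85.5°.
Check via Clairaut: cos φ_max = |cos φ₁| · sin C = cos(26.5°)·sin(174.9°) ≈ 0.079, again giving ≈ 85.5°.

≈ 85.5°S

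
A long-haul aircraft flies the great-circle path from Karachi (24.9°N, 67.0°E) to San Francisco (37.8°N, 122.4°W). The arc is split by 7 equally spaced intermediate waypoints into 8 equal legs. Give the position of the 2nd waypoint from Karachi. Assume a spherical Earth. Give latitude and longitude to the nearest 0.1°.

≈ (53.6°N, 73.8°E)

The haversine formula gives a central angle δ ≈ 2.036 rad (116.7°) between the endpoints.
Interpolate at f = 2/8 with slerp weights a = sin((1−f)δ)/sin δ ≈ 1.118, b = sin(fδ)/sin δ ≈ 0.545.
p = a·p₁ + b·p₂ ≈ (0.165, 0.570, 0.805); φ = arcsin(p_z) ≈ 53.62°, λ = atan2(p_y, p_x) ≈ 73.82°.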